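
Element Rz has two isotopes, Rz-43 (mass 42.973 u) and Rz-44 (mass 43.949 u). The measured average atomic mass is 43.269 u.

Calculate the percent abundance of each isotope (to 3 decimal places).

Let x be the fractional abundance of Rz-43; then Rz-44 has abundance 1 − x.
42.973·x + 43.949·(1 − x) = 43.269
(42.973 − 43.949)·x = 43.269 − 43.949
x = -0.680 / -0.976 = 0.69672 → 69.672% Rz-43, 30.328% Rz-44.

Rz-43: 69.672%, Rz-44: 30.328%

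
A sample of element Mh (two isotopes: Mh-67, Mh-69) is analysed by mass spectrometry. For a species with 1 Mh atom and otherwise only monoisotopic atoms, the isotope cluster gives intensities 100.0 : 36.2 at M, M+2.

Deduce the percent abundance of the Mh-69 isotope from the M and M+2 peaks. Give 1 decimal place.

Let p = fractional abundance of Mh-67. I(M+2)/I(M) = [C(1,1)·p^0·(1−p)] / p^1 = 1·(1−p)/p = 36.2/100.0 = 0.3620
(1−p)/p = 0.3620/1 = 0.3620  ⇒  p = 1/(1 + 0.3620) = 0.7342
Mh-67: 73.4%, Mh-69: 26.6%.

26.6%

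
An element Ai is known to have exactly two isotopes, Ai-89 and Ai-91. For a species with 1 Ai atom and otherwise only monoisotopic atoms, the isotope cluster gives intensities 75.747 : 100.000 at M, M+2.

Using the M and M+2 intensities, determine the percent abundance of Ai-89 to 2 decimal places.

Write p for the Ai-89 fraction. I(M+2)/I(M) = [C(1,1)·p^0·(1−p)] / p^1 = 1·(1−p)/p = 100.000/75.747 = 1.3202
(1−p)/p = 1.3202/1 = 1.3202  ⇒  p = 1/(1 + 1.3202) = 0.4310
Ai-89: 43.10%, Ai-91: 56.90%.

43.10%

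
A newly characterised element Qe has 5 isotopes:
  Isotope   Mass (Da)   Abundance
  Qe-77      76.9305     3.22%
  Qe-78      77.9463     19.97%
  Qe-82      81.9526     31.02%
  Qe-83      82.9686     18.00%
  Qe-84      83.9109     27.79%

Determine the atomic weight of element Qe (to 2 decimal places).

81.72 Da

The abundance-weighted mean is 0.0322 × 76.9305 + 0.1997 × 77.9463 + 0.3102 × 81.9526 + 0.1800 × 82.9686 + 0.2779 × 83.9109
= 2.47716 + 15.56588 + 25.42170 + 14.93435 + 23.31884 = 81.71793 Da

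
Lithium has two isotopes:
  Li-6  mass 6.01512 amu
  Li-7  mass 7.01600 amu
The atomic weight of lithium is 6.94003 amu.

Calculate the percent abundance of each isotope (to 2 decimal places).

Let x be the fractional abundance of Li-6; then Li-7 has abundance 1 − x.
6.01512·x + 7.01600·(1 − x) = 6.94003
(6.01512 − 7.01600)·x = 6.94003 − 7.01600
x = -0.07597 / -1.00088 = 0.07590 → 7.59% Li-6, 92.41% Li-7.

Li-6: 7.59%, Li-7: 92.41%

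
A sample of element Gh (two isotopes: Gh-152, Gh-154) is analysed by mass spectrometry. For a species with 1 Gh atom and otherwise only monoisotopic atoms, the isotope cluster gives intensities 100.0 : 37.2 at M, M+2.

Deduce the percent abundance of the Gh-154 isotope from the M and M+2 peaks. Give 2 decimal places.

Write p for the Gh-152 fraction. I(M+2)/I(M) = [C(1,1)·p^0·(1−p)] / p^1 = 1·(1−p)/p = 37.2/100.0 = 0.3720
(1−p)/p = 0.3720/1 = 0.3720  ⇒  p = 1/(1 + 0.3720) = 0.7289
Gh-152: 72.89%, Gh-154: 27.11%.

27.11%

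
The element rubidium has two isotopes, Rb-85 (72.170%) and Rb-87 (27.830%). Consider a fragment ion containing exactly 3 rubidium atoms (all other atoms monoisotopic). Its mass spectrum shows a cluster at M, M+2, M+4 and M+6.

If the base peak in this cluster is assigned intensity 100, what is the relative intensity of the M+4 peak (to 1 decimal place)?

38.6

Term probabilities: M 0.3759, M+2 0.4349, M+4 0.1677, M+6 0.0216. Base peak = M+2.
P(M+2) = C(3,1) × 0.72170^2 × 0.27830^1 = 3 × 0.52085089 × 0.2783 = 0.434858 (base)
P(M+4) = C(3,2) × 0.72170^1 × 0.27830^2 = 3 × 0.7217 × 0.07745089 = 0.167689
Relative intensity = 0.167689 / 0.434858 × 100 = 38.6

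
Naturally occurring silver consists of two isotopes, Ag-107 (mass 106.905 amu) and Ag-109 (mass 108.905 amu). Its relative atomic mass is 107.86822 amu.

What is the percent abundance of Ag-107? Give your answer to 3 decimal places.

51.839%

Let x be the fractional abundance of Ag-107; then Ag-109 has abundance 1 − x.
106.905·x + 108.905·(1 − x) = 107.86822
(106.905 − 108.905)·x = 107.86822 − 108.905
x = -1.03678 / -2.000 = 0.51839 → 51.839% Ag-107, 48.161% Ag-109.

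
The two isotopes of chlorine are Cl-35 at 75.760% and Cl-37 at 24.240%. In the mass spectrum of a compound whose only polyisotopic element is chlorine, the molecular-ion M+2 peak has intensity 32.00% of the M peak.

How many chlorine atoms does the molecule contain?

The M+2/M ratio from n Cl atoms is n · q/p = n · 0.24240/0.75760.
n = 0.3200 × 0.75760/0.24240 = 1.00 ≈ 1

1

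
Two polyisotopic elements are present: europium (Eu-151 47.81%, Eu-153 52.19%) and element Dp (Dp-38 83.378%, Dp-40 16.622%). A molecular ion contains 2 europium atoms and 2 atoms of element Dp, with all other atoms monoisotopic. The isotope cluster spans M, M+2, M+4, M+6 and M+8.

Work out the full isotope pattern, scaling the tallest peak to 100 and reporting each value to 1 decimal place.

38.7 : 100.0 : 81.4 : 21.8 : 1.8

Europium pattern (n=2): 0.22857961 : 0.49904078 : 0.27237961
Element Dp pattern (n=2): 0.69518909 : 0.27718182 : 0.02762909
Convolve the two distributions (both contribute in 2-u steps):
  M: 0.22857961×0.69518909 = 0.158906
  M+2: 0.22857961×0.27718182 + 0.49904078×0.69518909 = 0.410286
  M+4: 0.22857961×0.02762909 + 0.49904078×0.27718182 + 0.27237961×0.69518909 = 0.333996
  M+6: 0.49904078×0.02762909 + 0.27237961×0.27718182 = 0.089287
  M+8: 0.27237961×0.02762909 = 0.007526
Scale to base peak (0.410286) = 100: 38.7 : 100.0 : 81.4 : 21.8 : 1.8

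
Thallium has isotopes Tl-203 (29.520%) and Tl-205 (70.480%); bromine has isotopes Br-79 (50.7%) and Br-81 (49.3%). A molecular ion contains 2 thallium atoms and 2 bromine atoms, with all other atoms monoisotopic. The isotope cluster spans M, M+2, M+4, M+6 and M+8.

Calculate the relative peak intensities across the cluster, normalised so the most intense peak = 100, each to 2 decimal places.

Thallium pattern (n=2): 0.08714304 : 0.41611392 : 0.49674304
Bromine pattern (n=2): 0.257049 : 0.499902 : 0.243049
Convolve the two distributions (both contribute in 2-u steps):
  M: 0.08714304×0.257049 = 0.022400
  M+2: 0.08714304×0.499902 + 0.41611392×0.257049 = 0.150525
  M+4: 0.08714304×0.243049 + 0.41611392×0.499902 + 0.49674304×0.257049 = 0.356884
  M+6: 0.41611392×0.243049 + 0.49674304×0.499902 = 0.349459
  M+8: 0.49674304×0.243049 = 0.120733
Scale to base peak (0.356884) = 100: 6.28 : 42.18 : 100.00 : 97.92 : 33.83

6.28 : 42.18 : 100.00 : 97.92 : 33.83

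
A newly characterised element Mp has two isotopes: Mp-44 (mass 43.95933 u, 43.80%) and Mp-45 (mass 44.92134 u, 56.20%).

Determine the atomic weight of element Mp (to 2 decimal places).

The abundance-weighted mean is 0.4380 × 43.95933 + 0.5620 × 44.92134
= 19.254187 + 25.245793 = 44.499980 u

44.50 u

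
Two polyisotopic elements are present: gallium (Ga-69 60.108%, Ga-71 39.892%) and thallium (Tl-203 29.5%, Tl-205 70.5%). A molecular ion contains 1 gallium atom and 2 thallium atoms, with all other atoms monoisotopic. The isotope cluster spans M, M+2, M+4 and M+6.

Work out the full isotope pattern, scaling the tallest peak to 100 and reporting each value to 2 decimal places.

Gallium pattern (n=1): 0.60108 : 0.39892
Thallium pattern (n=2): 0.087025 : 0.41595 : 0.497025
Convolve the two distributions (both contribute in 2-u steps):
  M: 0.60108×0.087025 = 0.052309
  M+2: 0.60108×0.41595 + 0.39892×0.087025 = 0.284735
  M+4: 0.60108×0.497025 + 0.39892×0.41595 = 0.464683
  M+6: 0.39892×0.497025 = 0.198273
Scale to base peak (0.464683) = 100: 11.26 : 61.28 : 100.00 : 42.67

11.26 : 61.28 : 100.00 : 42.67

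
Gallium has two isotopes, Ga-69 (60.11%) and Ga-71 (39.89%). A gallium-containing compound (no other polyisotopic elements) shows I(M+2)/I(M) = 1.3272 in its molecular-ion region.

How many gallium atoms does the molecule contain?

With n Ga atoms, P(M+2)/P(M) = C(n,1)·p^(n−1)q / p^n = n·q/p = n · 0.3989/0.6011.
n = 1.3272 × 0.6011/0.3989 = 2.00 ≈ 2

2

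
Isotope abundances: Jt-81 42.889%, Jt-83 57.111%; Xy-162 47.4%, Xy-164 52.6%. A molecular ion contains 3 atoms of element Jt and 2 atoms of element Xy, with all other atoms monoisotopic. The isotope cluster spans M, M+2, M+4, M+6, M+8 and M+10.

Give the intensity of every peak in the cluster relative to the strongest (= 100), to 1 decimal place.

5.2 : 32.6 : 80.8 : 100.0 : 61.8 : 15.2

Element Jt pattern (n=3): 0.07889287 : 0.31516128 : 0.41966882 : 0.18627703
Element Xy pattern (n=2): 0.224676 : 0.498648 : 0.276676
Convolve the two distributions (both contribute in 2-u steps):
  M: 0.07889287×0.224676 = 0.017725
  M+2: 0.07889287×0.498648 + 0.31516128×0.224676 = 0.110149
  M+4: 0.07889287×0.276676 + 0.31516128×0.498648 + 0.41966882×0.224676 = 0.273272
  M+6: 0.31516128×0.276676 + 0.41966882×0.498648 + 0.18627703×0.224676 = 0.338317
  M+8: 0.41966882×0.276676 + 0.18627703×0.498648 = 0.208999
  M+10: 0.18627703×0.276676 = 0.051538
Scale to base peak (0.338317) = 100: 5.2 : 32.6 : 80.8 : 100.0 : 61.8 : 15.2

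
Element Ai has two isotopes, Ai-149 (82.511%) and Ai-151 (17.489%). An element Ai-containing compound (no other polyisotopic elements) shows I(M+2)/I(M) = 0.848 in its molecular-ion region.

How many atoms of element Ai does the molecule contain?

4

The M+2/M ratio from n Ai atoms is n · q/p = n · 0.17489/0.82511.
n = 0.848 × 0.82511/0.17489 = 4.00 ≈ 4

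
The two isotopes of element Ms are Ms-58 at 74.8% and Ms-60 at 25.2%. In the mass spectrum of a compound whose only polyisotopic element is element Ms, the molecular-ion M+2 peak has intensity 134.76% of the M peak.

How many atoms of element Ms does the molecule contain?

4

With n Ms atoms, P(M+2)/P(M) = C(n,1)·p^(n−1)q / p^n = n·q/p = n · 0.252/0.748.
n = 1.3476 × 0.748/0.252 = 4.00 ≈ 4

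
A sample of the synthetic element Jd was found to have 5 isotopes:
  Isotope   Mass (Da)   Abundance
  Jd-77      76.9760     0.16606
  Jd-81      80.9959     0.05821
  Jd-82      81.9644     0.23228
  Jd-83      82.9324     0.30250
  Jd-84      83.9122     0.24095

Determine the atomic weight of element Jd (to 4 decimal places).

Average mass = Σ (abundance × isotope mass) = 0.16606 × 76.9760 + 0.05821 × 80.9959 + 0.23228 × 81.9644 + 0.30250 × 82.9324 + 0.24095 × 83.9122
= 12.78263 + 4.71477 + 19.03869 + 25.08705 + 20.21864 = 81.84178 Da

81.8418 Da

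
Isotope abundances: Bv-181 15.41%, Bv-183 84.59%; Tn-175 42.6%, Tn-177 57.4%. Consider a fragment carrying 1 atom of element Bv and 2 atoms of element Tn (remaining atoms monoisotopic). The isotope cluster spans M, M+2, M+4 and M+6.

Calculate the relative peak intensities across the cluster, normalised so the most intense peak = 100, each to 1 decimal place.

Element Bv pattern (n=1): 0.1541 : 0.8459
Element Tn pattern (n=2): 0.181476 : 0.489048 : 0.329476
Convolve the two distributions (both contribute in 2-u steps):
  M: 0.1541×0.181476 = 0.027965
  M+2: 0.1541×0.489048 + 0.8459×0.181476 = 0.228873
  M+4: 0.1541×0.329476 + 0.8459×0.489048 = 0.464458
  M+6: 0.8459×0.329476 = 0.278704
Scale to base peak (0.464458) = 100: 6.0 : 49.3 : 100.0 : 60.0

6.0 : 49.3 : 100.0 : 60.0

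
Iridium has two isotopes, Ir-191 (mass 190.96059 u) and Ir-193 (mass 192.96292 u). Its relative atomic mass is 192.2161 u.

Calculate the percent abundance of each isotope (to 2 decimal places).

Ir-191: 37.30%, Ir-193: 62.70%

Let x be the fractional abundance of Ir-191; then Ir-193 has abundance 1 − x.
190.96059·x + 192.96292·(1 − x) = 192.2161
(190.96059 − 192.96292)·x = 192.2161 − 192.96292
x = -0.74682 / -2.00233 = 0.37298 → 37.30% Ir-191, 62.70% Ir-193.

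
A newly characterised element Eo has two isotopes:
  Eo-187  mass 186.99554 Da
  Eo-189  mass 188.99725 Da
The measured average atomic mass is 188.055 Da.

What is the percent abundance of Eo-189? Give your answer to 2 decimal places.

52.93%

Writing the weighted mean with unknown fraction x of Eo-187:
186.99554·x + 188.99725·(1 − x) = 188.055
(186.99554 − 188.99725)·x = 188.055 − 188.99725
x = -0.94225 / -2.00171 = 0.47072 → 47.07% Eo-187, 52.93% Eo-189.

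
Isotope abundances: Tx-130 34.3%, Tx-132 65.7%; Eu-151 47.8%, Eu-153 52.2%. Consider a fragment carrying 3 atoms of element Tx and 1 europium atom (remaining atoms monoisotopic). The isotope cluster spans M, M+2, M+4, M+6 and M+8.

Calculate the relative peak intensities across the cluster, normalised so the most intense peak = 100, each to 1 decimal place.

Element Tx pattern (n=3): 0.04035361 : 0.23188618 : 0.44416682 : 0.28359339
Europium pattern (n=1): 0.4780 : 0.5220
Convolve the two distributions (both contribute in 2-u steps):
  M: 0.04035361×0.4780 = 0.019289
  M+2: 0.04035361×0.5220 + 0.23188618×0.4780 = 0.131906
  M+4: 0.23188618×0.5220 + 0.44416682×0.4780 = 0.333356
  M+6: 0.44416682×0.5220 + 0.28359339×0.4780 = 0.367413
  M+8: 0.28359339×0.5220 = 0.148036
Scale to base peak (0.367413) = 100: 5.2 : 35.9 : 90.7 : 100.0 : 40.3

5.2 : 35.9 : 90.7 : 100.0 : 40.3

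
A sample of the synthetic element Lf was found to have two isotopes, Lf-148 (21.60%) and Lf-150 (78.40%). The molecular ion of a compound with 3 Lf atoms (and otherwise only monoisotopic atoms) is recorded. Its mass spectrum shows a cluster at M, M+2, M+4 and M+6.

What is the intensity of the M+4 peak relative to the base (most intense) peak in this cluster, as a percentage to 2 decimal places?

82.65%

Term probabilities: M 0.0101, M+2 0.1097, M+4 0.3983, M+6 0.4819. Base peak = M+6.
P(M+6) = C(3,3) × 0.2160^0 × 0.7840^3 = 1 × 1.0000 × 0.4818903 = 0.481890 (base)
P(M+4) = C(3,2) × 0.2160^1 × 0.7840^2 = 3 × 0.2160 × 0.614656 = 0.398297
Relative intensity = 0.398297 / 0.481890 × 100 = 82.65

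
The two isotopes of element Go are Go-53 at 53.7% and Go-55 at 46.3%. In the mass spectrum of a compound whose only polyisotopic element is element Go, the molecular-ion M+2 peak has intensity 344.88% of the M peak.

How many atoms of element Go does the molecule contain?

With n Go atoms, P(M+2)/P(M) = C(n,1)·p^(n−1)q / p^n = n·q/p = n · 0.463/0.537.
n = 3.4488 × 0.537/0.463 = 4.00 ≈ 4

4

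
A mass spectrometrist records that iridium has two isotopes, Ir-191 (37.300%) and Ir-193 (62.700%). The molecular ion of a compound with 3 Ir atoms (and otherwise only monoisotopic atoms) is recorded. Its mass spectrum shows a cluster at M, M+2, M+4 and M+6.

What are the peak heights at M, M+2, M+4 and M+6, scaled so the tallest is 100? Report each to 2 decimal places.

The 3 Ir atoms are independent, so intensities follow the terms of (0.37300 + 0.62700)^3.
P(M) = 0.37300^3 = 0.051895
P(M+2) = 3 × 0.37300^2 × 0.62700^1 = 0.261702
P(M+4) = 3 × 0.37300^1 × 0.62700^2 = 0.439911
P(M+6) = 0.62700^3 = 0.246492
The M+4 peak is largest (0.439911); scaling to 100 gives 11.80 : 59.49 : 100.00 : 56.03.

11.80 : 59.49 : 100.00 : 56.03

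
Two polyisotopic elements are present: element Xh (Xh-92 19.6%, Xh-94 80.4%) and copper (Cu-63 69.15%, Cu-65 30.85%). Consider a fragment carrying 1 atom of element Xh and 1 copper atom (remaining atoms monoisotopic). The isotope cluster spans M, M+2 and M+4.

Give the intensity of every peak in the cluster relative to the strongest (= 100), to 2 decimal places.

Element Xh pattern (n=1): 0.1960 : 0.8040
Copper pattern (n=1): 0.6915 : 0.3085
Convolve the two distributions (both contribute in 2-u steps):
  M: 0.1960×0.6915 = 0.135534
  M+2: 0.1960×0.3085 + 0.8040×0.6915 = 0.616432
  M+4: 0.8040×0.3085 = 0.248034
Scale to base peak (0.616432) = 100: 21.99 : 100.00 : 40.24

21.99 : 100.00 : 40.24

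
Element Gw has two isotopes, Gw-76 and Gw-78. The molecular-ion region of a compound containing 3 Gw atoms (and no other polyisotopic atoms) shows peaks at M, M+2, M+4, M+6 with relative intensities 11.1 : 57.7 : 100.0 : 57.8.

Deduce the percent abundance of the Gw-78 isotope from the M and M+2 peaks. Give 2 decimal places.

Write p for the Gw-76 fraction. I(M+2)/I(M) = [C(3,1)·p^2·(1−p)] / p^3 = 3·(1−p)/p = 57.7/11.1 = 5.1982
(1−p)/p = 5.1982/3 = 1.7327  ⇒  p = 1/(1 + 1.7327) = 0.3659
Gw-76: 36.59%, Gw-78: 63.41%.

63.41%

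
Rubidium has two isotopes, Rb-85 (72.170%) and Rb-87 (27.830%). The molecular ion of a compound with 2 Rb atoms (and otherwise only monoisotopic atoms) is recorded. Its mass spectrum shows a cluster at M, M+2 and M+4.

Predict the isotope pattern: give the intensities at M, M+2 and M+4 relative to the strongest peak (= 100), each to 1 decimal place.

The 2 Rb atoms are independent, so intensities follow the terms of (0.72170 + 0.27830)^2.
P(M) = 0.72170^2 = 0.520851
P(M+2) = 2 × 0.72170^1 × 0.27830^1 = 0.401698
P(M+4) = 0.27830^2 = 0.077451
The M peak is largest (0.520851); scaling to 100 gives 100.0 : 77.1 : 14.9.

100.0 : 77.1 : 14.9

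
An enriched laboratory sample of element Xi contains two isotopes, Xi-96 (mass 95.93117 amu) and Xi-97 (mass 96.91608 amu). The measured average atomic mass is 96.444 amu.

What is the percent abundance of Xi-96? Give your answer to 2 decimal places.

Let x be the fractional abundance of Xi-96; then Xi-97 has abundance 1 − x.
95.93117·x + 96.91608·(1 − x) = 96.444
(95.93117 − 96.91608)·x = 96.444 − 96.91608
x = -0.47208 / -0.98491 = 0.47931 → 47.93% Xi-96, 52.07% Xi-97.

47.93%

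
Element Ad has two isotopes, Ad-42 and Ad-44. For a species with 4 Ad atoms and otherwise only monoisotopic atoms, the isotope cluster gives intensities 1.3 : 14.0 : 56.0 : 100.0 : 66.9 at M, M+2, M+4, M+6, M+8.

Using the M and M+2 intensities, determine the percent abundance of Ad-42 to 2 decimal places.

Write p for the Ad-42 fraction. I(M+2)/I(M) = [C(4,1)·p^3·(1−p)] / p^4 = 4·(1−p)/p = 14.0/1.3 = 10.7692
(1−p)/p = 10.7692/4 = 2.6923  ⇒  p = 1/(1 + 2.6923) = 0.2708
Ad-42: 27.08%, Ad-44: 72.92%.

27.08%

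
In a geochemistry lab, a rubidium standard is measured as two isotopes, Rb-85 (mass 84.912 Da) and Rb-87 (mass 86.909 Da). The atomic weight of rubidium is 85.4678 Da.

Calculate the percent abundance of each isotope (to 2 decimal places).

With x = fraction of Rb-85 (so Rb-87 is 1 − x):
84.912·x + 86.909·(1 − x) = 85.4678
(84.912 − 86.909)·x = 85.4678 − 86.909
x = -1.4412 / -1.997 = 0.72168 → 72.17% Rb-85, 27.83% Rb-87.

Rb-85: 72.17%, Rb-87: 27.83%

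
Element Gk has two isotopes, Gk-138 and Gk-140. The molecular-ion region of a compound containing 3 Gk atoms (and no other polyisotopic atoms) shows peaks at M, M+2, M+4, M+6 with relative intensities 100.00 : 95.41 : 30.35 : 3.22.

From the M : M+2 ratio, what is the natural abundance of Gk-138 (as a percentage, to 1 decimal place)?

Write p for the Gk-138 fraction. I(M+2)/I(M) = [C(3,1)·p^2·(1−p)] / p^3 = 3·(1−p)/p = 95.41/100.00 = 0.9541
(1−p)/p = 0.9541/3 = 0.3180  ⇒  p = 1/(1 + 0.3180) = 0.7587
Gk-138: 75.9%, Gk-140: 24.1%.

75.9%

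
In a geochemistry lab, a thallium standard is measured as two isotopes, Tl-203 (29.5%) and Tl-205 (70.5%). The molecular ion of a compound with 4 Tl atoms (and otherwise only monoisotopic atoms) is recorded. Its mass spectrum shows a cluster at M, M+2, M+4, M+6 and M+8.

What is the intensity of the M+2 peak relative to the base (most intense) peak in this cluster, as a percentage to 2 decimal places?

17.51%

(0.295 + 0.705)^4 gives M 0.0076, M+2 0.0724, M+4 0.2595, M+6 0.4135, M+8 0.2470; the largest is M+6.
P(M+6) = C(4,3) × 0.295^1 × 0.705^3 = 4 × 0.2950 × 0.35040263 = 0.413475 (base)
P(M+2) = C(4,1) × 0.295^3 × 0.705^1 = 4 × 0.02567237 × 0.7050 = 0.072396
Relative intensity = 0.072396 / 0.413475 × 100 = 17.51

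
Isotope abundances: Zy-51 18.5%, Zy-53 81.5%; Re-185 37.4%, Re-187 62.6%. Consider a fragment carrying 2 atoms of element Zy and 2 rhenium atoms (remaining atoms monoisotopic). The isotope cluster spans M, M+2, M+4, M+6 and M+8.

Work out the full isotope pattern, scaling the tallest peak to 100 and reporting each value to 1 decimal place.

1.1 : 13.6 : 57.7 : 100.0 : 60.6

Element Zy pattern (n=2): 0.034225 : 0.30155 : 0.664225
Rhenium pattern (n=2): 0.139876 : 0.468248 : 0.391876
Convolve the two distributions (both contribute in 2-u steps):
  M: 0.034225×0.139876 = 0.004787
  M+2: 0.034225×0.468248 + 0.30155×0.139876 = 0.058205
  M+4: 0.034225×0.391876 + 0.30155×0.468248 + 0.664225×0.139876 = 0.247521
  M+6: 0.30155×0.391876 + 0.664225×0.468248 = 0.429192
  M+8: 0.664225×0.391876 = 0.260294
Scale to base peak (0.429192) = 100: 1.1 : 13.6 : 57.7 : 100.0 : 60.6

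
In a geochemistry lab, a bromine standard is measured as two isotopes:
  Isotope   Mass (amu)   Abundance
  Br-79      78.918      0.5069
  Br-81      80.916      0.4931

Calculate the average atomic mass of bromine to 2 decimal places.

Average mass = Σ (abundance × isotope mass) = 0.5069 × 78.918 + 0.4931 × 80.916
= 40.0035 + 39.8997 = 79.9032 amu

79.90 amu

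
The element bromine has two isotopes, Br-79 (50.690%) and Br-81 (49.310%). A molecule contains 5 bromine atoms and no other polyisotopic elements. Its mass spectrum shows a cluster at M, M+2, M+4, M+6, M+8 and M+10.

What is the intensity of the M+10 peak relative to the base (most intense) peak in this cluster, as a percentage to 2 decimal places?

(0.50690 + 0.49310)^5 gives M 0.0335, M+2 0.1628, M+4 0.3167, M+6 0.3081, M+8 0.1498, M+10 0.0292; the largest is M+4.
P(M+4) = C(5,2) × 0.50690^3 × 0.49310^2 = 10 × 0.13024674 × 0.24314761 = 0.316692 (base)
P(M+10) = C(5,5) × 0.50690^0 × 0.49310^5 = 1 × 1.0000 × 0.02915245 = 0.029152
Relative intensity = 0.029152 / 0.316692 × 100 = 9.21

9.21%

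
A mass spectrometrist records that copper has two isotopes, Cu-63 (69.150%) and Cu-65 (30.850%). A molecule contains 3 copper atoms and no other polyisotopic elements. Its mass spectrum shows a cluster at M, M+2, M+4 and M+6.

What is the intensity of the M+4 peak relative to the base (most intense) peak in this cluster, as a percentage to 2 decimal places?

(0.69150 + 0.30850)^3 gives M 0.3307, M+2 0.4425, M+4 0.1974, M+6 0.0294; the largest is M+2.
P(M+2) = C(3,1) × 0.69150^2 × 0.30850^1 = 3 × 0.47817225 × 0.3085 = 0.442548 (base)
P(M+4) = C(3,2) × 0.69150^1 × 0.30850^2 = 3 × 0.6915 × 0.09517225 = 0.197435
Relative intensity = 0.197435 / 0.442548 × 100 = 44.61

44.61%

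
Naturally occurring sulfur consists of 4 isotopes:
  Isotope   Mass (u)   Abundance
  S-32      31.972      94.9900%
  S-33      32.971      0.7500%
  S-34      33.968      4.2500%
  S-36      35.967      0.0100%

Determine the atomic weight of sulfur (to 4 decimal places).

Average mass = Σ (abundance × isotope mass) = 0.949900 × 31.972 + 0.007500 × 32.971 + 0.042500 × 33.968 + 0.000100 × 35.967
= 30.37020 + 0.24728 + 1.44364 + 0.00360 = 32.06472 u

32.0647 u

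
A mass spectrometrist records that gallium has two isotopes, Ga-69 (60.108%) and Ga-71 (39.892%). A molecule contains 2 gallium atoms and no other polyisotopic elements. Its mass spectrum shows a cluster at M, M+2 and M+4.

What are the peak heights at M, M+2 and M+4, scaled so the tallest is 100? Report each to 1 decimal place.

75.3 : 100.0 : 33.2

Each Ga atom is independently Ga-69 (p = 0.60108) or Ga-71 (q = 0.39892); the cluster is the binomial expansion (p + q)^2.
P(M) = 0.60108^2 = 0.361297
P(M+2) = 2 × 0.60108^1 × 0.39892^1 = 0.479566
P(M+4) = 0.39892^2 = 0.159137
The M+2 peak is largest (0.479566); scaling to 100 gives 75.3 : 100.0 : 33.2.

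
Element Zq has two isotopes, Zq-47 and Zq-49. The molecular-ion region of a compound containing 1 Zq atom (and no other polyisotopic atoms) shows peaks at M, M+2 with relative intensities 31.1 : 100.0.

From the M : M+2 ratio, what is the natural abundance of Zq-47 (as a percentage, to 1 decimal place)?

If p is the fraction of Zq that is Zq-47, then I(M+2)/I(M) = [C(1,1)·p^0·(1−p)] / p^1 = 1·(1−p)/p = 100.0/31.1 = 3.2154
(1−p)/p = 3.2154/1 = 3.2154  ⇒  p = 1/(1 + 3.2154) = 0.2372
Zq-47: 23.7%, Zq-49: 76.3%.

23.7%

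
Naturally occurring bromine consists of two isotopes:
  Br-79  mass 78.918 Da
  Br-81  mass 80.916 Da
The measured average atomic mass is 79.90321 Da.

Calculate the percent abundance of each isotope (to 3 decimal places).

Br-79: 50.690%, Br-81: 49.310%

Writing the weighted mean with unknown fraction x of Br-79:
78.918·x + 80.916·(1 − x) = 79.90321
(78.918 − 80.916)·x = 79.90321 − 80.916
x = -1.01279 / -1.998 = 0.50690 → 50.690% Br-79, 49.310% Br-81.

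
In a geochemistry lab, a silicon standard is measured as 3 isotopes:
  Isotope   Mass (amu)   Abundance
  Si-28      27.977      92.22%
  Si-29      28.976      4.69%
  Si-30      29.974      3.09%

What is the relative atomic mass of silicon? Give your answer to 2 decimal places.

Ar = Σ fᵢ·mᵢ = 0.9222 × 27.977 + 0.0469 × 28.976 + 0.0309 × 29.974
= 25.8004 + 1.3590 + 0.9262 = 28.0856 amu

28.09 amu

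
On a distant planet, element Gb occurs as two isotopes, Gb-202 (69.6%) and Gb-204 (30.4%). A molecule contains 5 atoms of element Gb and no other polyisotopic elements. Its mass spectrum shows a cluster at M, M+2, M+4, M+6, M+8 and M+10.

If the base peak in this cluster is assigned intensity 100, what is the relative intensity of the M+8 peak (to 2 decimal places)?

(0.696 + 0.304)^5 gives M 0.1633, M+2 0.3567, M+4 0.3116, M+6 0.1361, M+8 0.0297, M+10 0.0026; the largest is M+2.
P(M+2) = C(5,1) × 0.696^4 × 0.304^1 = 5 × 0.23465886 × 0.3040 = 0.356681 (base)
P(M+8) = C(5,4) × 0.696^1 × 0.304^4 = 5 × 0.6960 × 0.00854072 = 0.029722
Relative intensity = 0.029722 / 0.356681 × 100 = 8.33

8.33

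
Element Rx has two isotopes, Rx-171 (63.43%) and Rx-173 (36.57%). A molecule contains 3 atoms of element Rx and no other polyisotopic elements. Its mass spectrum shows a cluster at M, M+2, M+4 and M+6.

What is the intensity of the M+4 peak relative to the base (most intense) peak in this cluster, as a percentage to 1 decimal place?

57.7%

Term probabilities: M 0.2552, M+2 0.4414, M+4 0.2545, M+6 0.0489. Base peak = M+2.
P(M+2) = C(3,1) × 0.6343^2 × 0.3657^1 = 3 × 0.40233649 × 0.3657 = 0.441403 (base)
P(M+4) = C(3,2) × 0.6343^1 × 0.3657^2 = 3 × 0.6343 × 0.13373649 = 0.254487
Relative intensity = 0.254487 / 0.441403 × 100 = 57.7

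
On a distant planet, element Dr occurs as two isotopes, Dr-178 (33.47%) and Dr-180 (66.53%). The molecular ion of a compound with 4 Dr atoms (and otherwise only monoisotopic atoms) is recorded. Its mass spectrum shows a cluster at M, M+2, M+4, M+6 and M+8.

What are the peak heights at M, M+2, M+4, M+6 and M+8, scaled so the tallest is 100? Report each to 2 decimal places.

3.18 : 25.31 : 75.46 : 100.00 : 49.69

Each Dr atom is independently Dr-178 (p = 0.3347) or Dr-180 (q = 0.6653); the cluster is the binomial expansion (p + q)^4.
P(M) = 0.3347^4 = 0.012549
P(M+2) = 4 × 0.3347^3 × 0.6653^1 = 0.099780
P(M+4) = 6 × 0.3347^2 × 0.6653^2 = 0.297507
P(M+6) = 4 × 0.3347^1 × 0.6653^3 = 0.394247
P(M+8) = 0.6653^4 = 0.195916
The M+6 peak is largest (0.394247); scaling to 100 gives 3.18 : 25.31 : 75.46 : 100.00 : 49.69.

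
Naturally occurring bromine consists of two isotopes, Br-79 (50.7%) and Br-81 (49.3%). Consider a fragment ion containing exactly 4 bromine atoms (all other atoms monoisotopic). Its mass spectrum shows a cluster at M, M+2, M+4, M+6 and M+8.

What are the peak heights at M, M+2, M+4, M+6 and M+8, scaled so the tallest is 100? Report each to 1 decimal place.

Expanding (0.507 + 0.493)^4:
P(M) = 0.507^4 = 0.066074
P(M+2) = 4 × 0.507^3 × 0.493^1 = 0.256999
P(M+4) = 6 × 0.507^2 × 0.493^2 = 0.374853
P(M+6) = 4 × 0.507^1 × 0.493^3 = 0.243001
P(M+8) = 0.493^4 = 0.059073
The M+4 peak is largest (0.374853); scaling to 100 gives 17.6 : 68.6 : 100.0 : 64.8 : 15.8.

17.6 : 68.6 : 100.0 : 64.8 : 15.8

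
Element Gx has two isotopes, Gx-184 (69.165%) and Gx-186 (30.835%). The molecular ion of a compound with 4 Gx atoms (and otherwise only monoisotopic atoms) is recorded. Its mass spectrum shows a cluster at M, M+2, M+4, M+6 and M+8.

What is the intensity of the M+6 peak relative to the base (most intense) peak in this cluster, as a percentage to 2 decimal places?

19.88%

(0.69165 + 0.30835)^4 gives M 0.2288, M+2 0.4081, M+4 0.2729, M+6 0.0811, M+8 0.0090; the largest is M+2.
P(M+2) = C(4,1) × 0.69165^3 × 0.30835^1 = 4 × 0.33087134 × 0.30835 = 0.408097 (base)
P(M+6) = C(4,3) × 0.69165^1 × 0.30835^3 = 4 × 0.69165 × 0.02931783 = 0.081111
Relative intensity = 0.081111 / 0.408097 × 100 = 19.88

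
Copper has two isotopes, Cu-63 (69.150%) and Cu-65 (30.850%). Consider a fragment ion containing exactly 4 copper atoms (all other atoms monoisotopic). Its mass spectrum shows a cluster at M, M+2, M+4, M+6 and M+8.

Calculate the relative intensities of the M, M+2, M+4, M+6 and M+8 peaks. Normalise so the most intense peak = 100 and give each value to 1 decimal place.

Each Cu atom is independently Cu-63 (p = 0.69150) or Cu-65 (q = 0.30850); the cluster is the binomial expansion (p + q)^4.
P(M) = 0.69150^4 = 0.228649
P(M+2) = 4 × 0.69150^3 × 0.30850^1 = 0.408030
P(M+4) = 6 × 0.69150^2 × 0.30850^2 = 0.273052
P(M+6) = 4 × 0.69150^1 × 0.30850^3 = 0.081212
P(M+8) = 0.30850^4 = 0.009058
The M+2 peak is largest (0.408030); scaling to 100 gives 56.0 : 100.0 : 66.9 : 19.9 : 2.2.

56.0 : 100.0 : 66.9 : 19.9 : 2.2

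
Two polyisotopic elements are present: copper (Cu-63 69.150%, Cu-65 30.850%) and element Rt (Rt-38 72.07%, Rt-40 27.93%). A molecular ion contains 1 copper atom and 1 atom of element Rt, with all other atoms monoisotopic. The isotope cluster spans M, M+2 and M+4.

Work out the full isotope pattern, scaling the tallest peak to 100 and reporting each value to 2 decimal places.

100.00 : 83.37 : 17.29

Copper pattern (n=1): 0.6915 : 0.3085
Element Rt pattern (n=1): 0.7207 : 0.2793
Convolve the two distributions (both contribute in 2-u steps):
  M: 0.6915×0.7207 = 0.498364
  M+2: 0.6915×0.2793 + 0.3085×0.7207 = 0.415472
  M+4: 0.3085×0.2793 = 0.086164
Scale to base peak (0.498364) = 100: 100.00 : 83.37 : 17.29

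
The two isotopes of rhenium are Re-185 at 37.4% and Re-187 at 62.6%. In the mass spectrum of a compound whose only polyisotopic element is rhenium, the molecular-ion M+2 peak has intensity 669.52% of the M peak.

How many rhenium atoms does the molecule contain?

4

With n Re atoms, P(M+2)/P(M) = C(n,1)·p^(n−1)q / p^n = n·q/p = n · 0.626/0.374.
n = 6.6952 × 0.374/0.626 = 4.00 ≈ 4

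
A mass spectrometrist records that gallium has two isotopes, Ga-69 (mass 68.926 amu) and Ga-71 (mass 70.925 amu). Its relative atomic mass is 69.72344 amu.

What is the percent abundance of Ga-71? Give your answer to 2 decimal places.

With x = fraction of Ga-69 (so Ga-71 is 1 − x):
68.926·x + 70.925·(1 − x) = 69.72344
(68.926 − 70.925)·x = 69.72344 − 70.925
x = -1.20156 / -1.999 = 0.60108 → 60.11% Ga-69, 39.89% Ga-71.

39.89%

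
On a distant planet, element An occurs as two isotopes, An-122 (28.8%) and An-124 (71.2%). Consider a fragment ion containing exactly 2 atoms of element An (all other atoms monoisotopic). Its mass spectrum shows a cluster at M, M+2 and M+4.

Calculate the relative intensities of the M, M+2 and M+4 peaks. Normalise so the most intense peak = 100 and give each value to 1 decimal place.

16.4 : 80.9 : 100.0

Each An atom is independently An-122 (p = 0.288) or An-124 (q = 0.712); the cluster is the binomial expansion (p + q)^2.
P(M) = 0.288^2 = 0.082944
P(M+2) = 2 × 0.288^1 × 0.712^1 = 0.410112
P(M+4) = 0.712^2 = 0.506944
The M+4 peak is largest (0.506944); scaling to 100 gives 16.4 : 80.9 : 100.0.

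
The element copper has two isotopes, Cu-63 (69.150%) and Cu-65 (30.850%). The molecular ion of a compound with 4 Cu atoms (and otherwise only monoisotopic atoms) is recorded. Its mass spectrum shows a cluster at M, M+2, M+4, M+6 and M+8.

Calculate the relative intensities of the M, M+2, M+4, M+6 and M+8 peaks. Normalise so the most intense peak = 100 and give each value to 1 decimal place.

Each Cu atom is independently Cu-63 (p = 0.69150) or Cu-65 (q = 0.30850); the cluster is the binomial expansion (p + q)^4.
P(M) = 0.69150^4 = 0.228649
P(M+2) = 4 × 0.69150^3 × 0.30850^1 = 0.408030
P(M+4) = 6 × 0.69150^2 × 0.30850^2 = 0.273052
P(M+6) = 4 × 0.69150^1 × 0.30850^3 = 0.081212
P(M+8) = 0.30850^4 = 0.009058
The M+2 peak is largest (0.408030); scaling to 100 gives 56.0 : 100.0 : 66.9 : 19.9 : 2.2.

56.0 : 100.0 : 66.9 : 19.9 : 2.2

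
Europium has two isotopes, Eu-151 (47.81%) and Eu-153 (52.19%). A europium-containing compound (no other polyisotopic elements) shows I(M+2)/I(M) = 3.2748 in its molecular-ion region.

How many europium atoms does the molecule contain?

For n independent Eu atoms, I(M+2)/I(M) = n · (abundance Eu-153) / (abundance Eu-151) = n · 0.5219/0.4781.
n = 3.2748 × 0.4781/0.5219 = 3.00 ≈ 3

3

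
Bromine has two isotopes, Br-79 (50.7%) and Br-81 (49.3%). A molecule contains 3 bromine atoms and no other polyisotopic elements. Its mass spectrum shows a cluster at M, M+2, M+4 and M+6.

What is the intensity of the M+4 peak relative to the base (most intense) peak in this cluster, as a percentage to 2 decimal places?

97.24%

(0.507 + 0.493)^3 gives M 0.1303, M+2 0.3802, M+4 0.3697, M+6 0.1198; the largest is M+2.
P(M+2) = C(3,1) × 0.507^2 × 0.493^1 = 3 × 0.257049 × 0.4930 = 0.380175 (base)
P(M+4) = C(3,2) × 0.507^1 × 0.493^2 = 3 × 0.5070 × 0.243049 = 0.369678
Relative intensity = 0.369678 / 0.380175 × 100 = 97.24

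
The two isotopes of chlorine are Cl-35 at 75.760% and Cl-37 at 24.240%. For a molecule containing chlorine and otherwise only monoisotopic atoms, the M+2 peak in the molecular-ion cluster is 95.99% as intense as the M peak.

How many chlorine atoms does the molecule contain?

3

The M+2/M ratio from n Cl atoms is n · q/p = n · 0.24240/0.75760.
n = 0.9599 × 0.75760/0.24240 = 3.00 ≈ 3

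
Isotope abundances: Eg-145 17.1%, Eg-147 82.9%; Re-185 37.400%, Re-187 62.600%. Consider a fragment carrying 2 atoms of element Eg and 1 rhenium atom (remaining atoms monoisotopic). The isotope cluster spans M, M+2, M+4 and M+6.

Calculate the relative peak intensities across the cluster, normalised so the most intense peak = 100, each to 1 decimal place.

Element Eg pattern (n=2): 0.029241 : 0.283518 : 0.687241
Rhenium pattern (n=1): 0.3740 : 0.6260
Convolve the two distributions (both contribute in 2-u steps):
  M: 0.029241×0.3740 = 0.010936
  M+2: 0.029241×0.6260 + 0.283518×0.3740 = 0.124341
  M+4: 0.283518×0.6260 + 0.687241×0.3740 = 0.434510
  M+6: 0.687241×0.6260 = 0.430213
Scale to base peak (0.434510) = 100: 2.5 : 28.6 : 100.0 : 99.0

2.5 : 28.6 : 100.0 : 99.0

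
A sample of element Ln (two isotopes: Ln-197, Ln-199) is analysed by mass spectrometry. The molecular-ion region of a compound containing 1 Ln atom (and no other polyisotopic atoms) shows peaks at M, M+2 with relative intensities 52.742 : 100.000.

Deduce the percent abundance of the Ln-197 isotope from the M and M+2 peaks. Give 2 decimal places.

Let p = fractional abundance of Ln-197. I(M+2)/I(M) = [C(1,1)·p^0·(1−p)] / p^1 = 1·(1−p)/p = 100.000/52.742 = 1.8960
(1−p)/p = 1.8960/1 = 1.8960  ⇒  p = 1/(1 + 1.8960) = 0.3453
Ln-197: 34.53%, Ln-199: 65.47%.

34.53%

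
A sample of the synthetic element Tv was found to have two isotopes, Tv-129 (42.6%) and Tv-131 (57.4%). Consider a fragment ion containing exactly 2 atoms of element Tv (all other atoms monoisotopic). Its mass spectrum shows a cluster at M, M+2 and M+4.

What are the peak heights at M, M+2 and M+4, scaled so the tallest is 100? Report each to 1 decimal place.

The 2 Tv atoms are independent, so intensities follow the terms of (0.426 + 0.574)^2.
P(M) = 0.426^2 = 0.181476
P(M+2) = 2 × 0.426^1 × 0.574^1 = 0.489048
P(M+4) = 0.574^2 = 0.329476
The M+2 peak is largest (0.489048); scaling to 100 gives 37.1 : 100.0 : 67.4.

37.1 : 100.0 : 67.4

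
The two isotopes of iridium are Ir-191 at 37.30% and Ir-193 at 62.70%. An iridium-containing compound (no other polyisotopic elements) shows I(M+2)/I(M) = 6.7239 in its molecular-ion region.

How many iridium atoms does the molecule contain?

For n independent Ir atoms, I(M+2)/I(M) = n · (abundance Ir-193) / (abundance Ir-191) = n · 0.6270/0.3730.
n = 6.7239 × 0.3730/0.6270 = 4.00 ≈ 4

4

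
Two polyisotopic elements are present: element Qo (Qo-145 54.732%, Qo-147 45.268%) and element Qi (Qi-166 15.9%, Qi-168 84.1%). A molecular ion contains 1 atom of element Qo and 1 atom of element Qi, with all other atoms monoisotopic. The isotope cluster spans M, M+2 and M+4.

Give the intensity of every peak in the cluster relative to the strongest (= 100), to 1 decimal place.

Element Qo pattern (n=1): 0.54732 : 0.45268
Element Qi pattern (n=1): 0.1590 : 0.8410
Convolve the two distributions (both contribute in 2-u steps):
  M: 0.54732×0.1590 = 0.087024
  M+2: 0.54732×0.8410 + 0.45268×0.1590 = 0.532272
  M+4: 0.45268×0.8410 = 0.380704
Scale to base peak (0.532272) = 100: 16.3 : 100.0 : 71.5

16.3 : 100.0 : 71.5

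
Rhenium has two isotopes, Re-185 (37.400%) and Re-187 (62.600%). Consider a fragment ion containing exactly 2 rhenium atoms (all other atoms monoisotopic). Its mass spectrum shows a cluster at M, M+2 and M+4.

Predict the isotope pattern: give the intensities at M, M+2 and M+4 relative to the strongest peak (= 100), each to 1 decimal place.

The 2 Re atoms are independent, so intensities follow the terms of (0.37400 + 0.62600)^2.
P(M) = 0.37400^2 = 0.139876
P(M+2) = 2 × 0.37400^1 × 0.62600^1 = 0.468248
P(M+4) = 0.62600^2 = 0.391876
The M+2 peak is largest (0.468248); scaling to 100 gives 29.9 : 100.0 : 83.7.

29.9 : 100.0 : 83.7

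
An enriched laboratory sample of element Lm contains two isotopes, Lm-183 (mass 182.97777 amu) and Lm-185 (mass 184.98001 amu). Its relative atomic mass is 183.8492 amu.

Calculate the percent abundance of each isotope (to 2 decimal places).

With x = fraction of Lm-183 (so Lm-185 is 1 − x):
182.97777·x + 184.98001·(1 − x) = 183.8492
(182.97777 − 184.98001)·x = 183.8492 − 184.98001
x = -1.13081 / -2.00224 = 0.56477 → 56.48% Lm-183, 43.52% Lm-185.

Lm-183: 56.48%, Lm-185: 43.52%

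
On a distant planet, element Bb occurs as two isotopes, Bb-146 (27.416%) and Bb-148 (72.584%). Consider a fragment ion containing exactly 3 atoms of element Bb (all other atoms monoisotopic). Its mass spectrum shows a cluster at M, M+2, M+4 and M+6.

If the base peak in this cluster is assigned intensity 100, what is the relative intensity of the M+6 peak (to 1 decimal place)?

88.3

Term probabilities: M 0.0206, M+2 0.1637, M+4 0.4333, M+6 0.3824. Base peak = M+4.
P(M+4) = C(3,2) × 0.27416^1 × 0.72584^2 = 3 × 0.27416 × 0.52684371 = 0.433318 (base)
P(M+6) = C(3,3) × 0.27416^0 × 0.72584^3 = 1 × 1.0000 × 0.38240424 = 0.382404
Relative intensity = 0.382404 / 0.433318 × 100 = 88.3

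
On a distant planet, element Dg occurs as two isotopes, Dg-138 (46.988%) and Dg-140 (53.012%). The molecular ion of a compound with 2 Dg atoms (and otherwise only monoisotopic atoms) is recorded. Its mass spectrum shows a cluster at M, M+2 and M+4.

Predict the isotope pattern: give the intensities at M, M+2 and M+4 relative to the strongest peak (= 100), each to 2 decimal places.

44.32 : 100.00 : 56.41

The 2 Dg atoms are independent, so intensities follow the terms of (0.46988 + 0.53012)^2.
P(M) = 0.46988^2 = 0.220787
P(M+2) = 2 × 0.46988^1 × 0.53012^1 = 0.498186
P(M+4) = 0.53012^2 = 0.281027
The M+2 peak is largest (0.498186); scaling to 100 gives 44.32 : 100.00 : 56.41.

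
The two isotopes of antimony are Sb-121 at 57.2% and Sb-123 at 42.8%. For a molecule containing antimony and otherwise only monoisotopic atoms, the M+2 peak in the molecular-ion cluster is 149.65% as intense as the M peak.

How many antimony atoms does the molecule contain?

The M+2/M ratio from n Sb atoms is n · q/p = n · 0.428/0.572.
n = 1.4965 × 0.572/0.428 = 2.00 ≈ 2

2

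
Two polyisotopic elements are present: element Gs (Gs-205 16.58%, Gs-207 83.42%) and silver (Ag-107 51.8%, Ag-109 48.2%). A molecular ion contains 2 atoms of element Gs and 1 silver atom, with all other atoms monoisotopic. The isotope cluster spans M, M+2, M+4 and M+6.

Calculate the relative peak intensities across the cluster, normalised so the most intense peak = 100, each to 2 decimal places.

Element Gs pattern (n=2): 0.02748964 : 0.27662072 : 0.69588964
Silver pattern (n=1): 0.5180 : 0.4820
Convolve the two distributions (both contribute in 2-u steps):
  M: 0.02748964×0.5180 = 0.014240
  M+2: 0.02748964×0.4820 + 0.27662072×0.5180 = 0.156540
  M+4: 0.27662072×0.4820 + 0.69588964×0.5180 = 0.493802
  M+6: 0.69588964×0.4820 = 0.335419
Scale to base peak (0.493802) = 100: 2.88 : 31.70 : 100.00 : 67.93

2.88 : 31.70 : 100.00 : 67.93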